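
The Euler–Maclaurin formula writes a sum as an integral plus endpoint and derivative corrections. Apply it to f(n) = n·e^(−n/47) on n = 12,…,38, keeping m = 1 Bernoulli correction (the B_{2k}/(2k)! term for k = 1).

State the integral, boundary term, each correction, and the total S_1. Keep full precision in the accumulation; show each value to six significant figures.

S_1 ≈ 381.373

Integral: ∫_12^38 x·e^(−x/47) dx = 368.301.
Endpoint term: (f(12) + f(38))/2 = (9.29603 + 16.9298)/2 = 13.1129.
So far: 381.414.
Correction k=1: B_{2}/2! · (f^{(1)}(38) − f^{(1)}(12)) = 1/12 · (0.0853126 − 0.576881) = -0.0409641.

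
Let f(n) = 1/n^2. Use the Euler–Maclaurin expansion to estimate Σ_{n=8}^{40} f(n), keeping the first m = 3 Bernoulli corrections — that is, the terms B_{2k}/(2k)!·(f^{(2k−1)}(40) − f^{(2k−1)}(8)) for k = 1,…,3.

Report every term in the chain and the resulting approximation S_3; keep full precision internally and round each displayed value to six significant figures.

∫_8^40 1/x^2 dx evaluates to 0.100000.
½[f(8) + f(40)] = ½[0.0156250 + 0.000625000] = 0.00812500.
So far: 0.108125.
Order-1 term: 1/12 · (-3.12500e-05 − (-0.00390625)) = 0.000322917.
Partial sum through k=1: 0.108448.
Order-2 term: −1/720 · (-2.34375e-07 − (-0.000732422)) = -1.01693e-06.
Partial sum through k=2: 0.108447.
Order-3 term: 1/30240 · (-4.39453e-09 − (-0.000343323)) = 1.13531e-08.

S_3 ≈ 0.108447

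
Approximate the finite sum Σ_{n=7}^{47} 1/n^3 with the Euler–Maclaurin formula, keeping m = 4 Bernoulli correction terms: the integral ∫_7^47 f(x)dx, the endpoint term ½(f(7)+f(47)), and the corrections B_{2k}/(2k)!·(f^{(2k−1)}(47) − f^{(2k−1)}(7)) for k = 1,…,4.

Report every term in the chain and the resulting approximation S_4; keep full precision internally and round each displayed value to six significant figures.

S_4 ≈ 0.0115437

∫_7^47 1/x^3 dx evaluates to 0.00997773.
Boundary: ½(f(7) + f(47)) = ½(0.00291545 + 9.63178e-06) = 0.00146254.
So far: 0.0114403.
k=1: B_{2}/(2)! × [f^{(1)}(47) − f^{(1)}(7)] = 1/12 × (-6.14794e-07 − (-0.00124948)) = 0.000104072.
Partial sum through k=1: 0.0115443.
k=2: B_{4}/(4)! × [f^{(3)}(47) − f^{(3)}(7)] = −1/720 × (-5.56627e-09 − (-0.000509992)) = -7.08314e-07.
Partial sum through k=2: 0.0115436.
k=3: B_{6}/(6)! × [f^{(5)}(47) − f^{(5)}(7)] = 1/30240 × (-1.05832e-10 − (-0.000437136)) = 1.44555e-08.
Partial sum through k=3: 0.0115437.
k=4: B_{8}/(8)! × [f^{(7)}(47) − f^{(7)}(7)] = −1/1209600 × (-3.44949e-12 − (-0.000642322)) = -5.31020e-10.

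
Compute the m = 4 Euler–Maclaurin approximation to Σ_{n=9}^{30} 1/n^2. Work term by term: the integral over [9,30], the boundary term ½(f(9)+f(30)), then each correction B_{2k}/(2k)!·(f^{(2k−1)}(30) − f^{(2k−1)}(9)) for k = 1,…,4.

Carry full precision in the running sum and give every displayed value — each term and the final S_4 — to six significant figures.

S_4 ≈ 0.0847281

∫_9^30 1/x^2 dx evaluates to 0.0777778.
½[f(9) + f(30)] = ½[0.0123457 + 0.00111111] = 0.00672840.
So far: 0.0845062.
Order-1 term: 1/12 · (-7.40741e-05 − (-0.00274348)) = 0.000222451.
After k=1: 0.0847286.
Order-2 term: −1/720 · (-9.87654e-07 − (-0.000406442)) = -5.63131e-07.
After k=2: 0.0847281.
Order-3 term: 1/30240 · (-3.29218e-08 − (-0.000150534)) = 4.97689e-09.
After k=3: 0.0847281.
Order-4 term: −1/1209600 · (-2.04847e-09 − (-0.000104073)) = -8.60375e-11.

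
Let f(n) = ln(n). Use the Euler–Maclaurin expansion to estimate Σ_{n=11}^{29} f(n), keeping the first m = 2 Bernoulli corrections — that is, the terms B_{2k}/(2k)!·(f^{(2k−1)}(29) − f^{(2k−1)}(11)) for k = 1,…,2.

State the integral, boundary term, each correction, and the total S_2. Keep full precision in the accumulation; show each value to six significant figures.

S_2 ≈ 56.1526

The integral term ∫_11^29 ln(x) dx = 53.2747.
Endpoint term: (f(11) + f(29))/2 = (2.39790 + 3.36730)/2 = 2.88260.
Running total after boundary: 56.1573.
Order-1 term: 1/12 · (0.0344828 − 0.0909091) = -0.00470219.
Running total after k=1: 56.1526.
Order-2 term: −1/720 · (8.20042e-05 − 0.00150263) = 1.97309e-06.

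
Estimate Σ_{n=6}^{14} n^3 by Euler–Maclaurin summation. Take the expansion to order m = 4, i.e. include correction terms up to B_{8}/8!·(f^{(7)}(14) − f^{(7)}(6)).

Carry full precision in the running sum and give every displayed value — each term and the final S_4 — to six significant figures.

The integral term ∫_6^14 x^3 dx = 9280.00.
½[f(6) + f(14)] = ½[216.000 + 2744.00] = 1480.00.
Running total after boundary: 10760.0.
Correction k=1: B_{2}/2! · (f^{(1)}(14) − f^{(1)}(6)) = 1/12 · (588.000 − 108.000) = 40.0000.
Partial sum through k=1: 10800.0.
Correction k=2: B_{4}/4! · (f^{(3)}(14) − f^{(3)}(6)) = −1/720 · (6.00000 − 6.00000) = 0.00000.
Partial sum through k=2: 10800.0.
Correction k=3: B_{6}/6! · (f^{(5)}(14) − f^{(5)}(6)) = 1/30240 · (0.00000 − 0.00000) = 0.00000.
Partial sum through k=3: 10800.0.
Correction k=4: B_{8}/8! · (f^{(7)}(14) − f^{(7)}(6)) = −1/1209600 · (0.00000 − 0.00000) = 0.00000.

S_4 ≈ 10800.0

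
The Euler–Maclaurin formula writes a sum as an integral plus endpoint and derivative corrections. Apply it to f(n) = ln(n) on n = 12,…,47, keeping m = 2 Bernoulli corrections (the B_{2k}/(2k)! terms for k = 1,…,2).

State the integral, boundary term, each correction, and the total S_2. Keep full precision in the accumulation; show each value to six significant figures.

S_2 ≈ 119.300

Integral: ∫_12^47 ln(x) dx = 116.138.
Boundary: ½(f(12) + f(47)) = ½(2.48491 + 3.85015) = 3.16753.
Integral + boundary = 119.306.
k=1: B_{2}/(2)! × [f^{(1)}(47) − f^{(1)}(12)] = 1/12 × (0.0212766 − 0.0833333) = -0.00517139.
Running total after k=1: 119.300.
k=2: B_{4}/(4)! × [f^{(3)}(47) − f^{(3)}(12)] = −1/720 × (1.92636e-05 − 0.00115741) = 1.58076e-06.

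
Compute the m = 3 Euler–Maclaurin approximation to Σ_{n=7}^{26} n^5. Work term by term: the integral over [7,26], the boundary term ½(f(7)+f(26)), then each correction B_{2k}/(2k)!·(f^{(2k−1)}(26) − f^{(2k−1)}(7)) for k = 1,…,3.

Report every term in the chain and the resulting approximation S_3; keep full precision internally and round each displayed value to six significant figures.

Integral: ∫_7^26 x^5 dx = 5.14664e+07.
Boundary: ½(f(7) + f(26)) = ½(16807.0 + 1.18814e+07) = 5.94909e+06.
Running total after boundary: 5.74154e+07.
k=1: B_{2}/(2)! × [f^{(1)}(26) − f^{(1)}(7)] = 1/12 × (2.28488e+06 − 12005.0) = 189406.
Running total after k=1: 5.76049e+07.
k=2: B_{4}/(4)! × [f^{(3)}(26) − f^{(3)}(7)] = −1/720 × (40560.0 − 2940.00) = -52.2500.
Running total after k=2: 5.76048e+07.
k=3: B_{6}/(6)! × [f^{(5)}(26) − f^{(5)}(7)] = 1/30240 × (120.000 − 120.000) = 0.00000.

S_3 ≈ 5.76048e+07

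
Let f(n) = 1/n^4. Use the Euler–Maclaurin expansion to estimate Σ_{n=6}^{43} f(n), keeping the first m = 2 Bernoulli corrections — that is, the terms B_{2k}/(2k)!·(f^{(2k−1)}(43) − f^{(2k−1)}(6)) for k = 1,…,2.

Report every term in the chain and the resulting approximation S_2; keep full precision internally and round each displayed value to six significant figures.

∫_6^43 1/x^4 dx evaluates to 0.00153902.
½[f(6) + f(43)] = ½[0.000771605 + 2.92500e-07] = 0.000385949.
So far: 0.00192497.
k=1: B_{2}/(2)! × [f^{(1)}(43) − f^{(1)}(6)] = 1/12 × (-2.72093e-08 − (-0.000514403)) = 4.28647e-05.
Partial sum through k=1: 0.00196783.
k=2: B_{4}/(4)! × [f^{(3)}(43) − f^{(3)}(6)] = −1/720 × (-4.41471e-10 − (-0.000428669)) = -5.95374e-07.

S_2 ≈ 0.00196724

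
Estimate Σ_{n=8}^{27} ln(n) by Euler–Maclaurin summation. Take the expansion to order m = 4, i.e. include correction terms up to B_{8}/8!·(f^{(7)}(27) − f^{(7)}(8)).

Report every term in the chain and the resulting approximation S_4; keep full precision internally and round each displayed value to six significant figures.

Integral: ∫_8^27 ln(x) dx = 53.3521.
Endpoint term: (f(8) + f(27))/2 = (2.07944 + 3.29584)/2 = 2.68764.
Integral + boundary = 56.0397.
k=1: B_{2}/(2)! × [f^{(1)}(27) − f^{(1)}(8)] = 1/12 × (0.0370370 − 0.125000) = -0.00733025.
Running total after k=1: 56.0324.
k=2: B_{4}/(4)! × [f^{(3)}(27) − f^{(3)}(8)] = −1/720 × (0.000101611 − 0.00390625) = 5.28422e-06.
Running total after k=2: 56.0324.
k=3: B_{6}/(6)! × [f^{(5)}(27) − f^{(5)}(8)] = 1/30240 × (1.67260e-06 − 0.000732422) = -2.41650e-08.
Running total after k=3: 56.0324.
k=4: B_{8}/(8)! × [f^{(7)}(27) − f^{(7)}(8)] = −1/1209600 × (6.88313e-08 − 0.000343323) = 2.83775e-10.

S_4 ≈ 56.0324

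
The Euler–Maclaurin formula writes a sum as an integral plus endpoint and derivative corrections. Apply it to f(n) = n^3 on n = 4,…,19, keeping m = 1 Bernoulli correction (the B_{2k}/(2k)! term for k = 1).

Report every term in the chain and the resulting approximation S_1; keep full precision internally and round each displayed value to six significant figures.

∫_4^19 x^3 dx evaluates to 32516.2.
Boundary: ½(f(4) + f(19)) = ½(64.0000 + 6859.00) = 3461.50.
Integral + boundary = 35977.8.
k=1: B_{2}/(2)! × [f^{(1)}(19) − f^{(1)}(4)] = 1/12 × (1083.00 − 48.0000) = 86.2500.

S_1 ≈ 36064.0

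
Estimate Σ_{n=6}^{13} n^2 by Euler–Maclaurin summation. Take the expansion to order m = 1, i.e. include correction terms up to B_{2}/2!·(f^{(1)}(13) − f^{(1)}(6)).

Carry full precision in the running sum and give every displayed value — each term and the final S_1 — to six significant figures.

Integral: ∫_6^13 x^2 dx = 660.333.
Endpoint term: (f(6) + f(13))/2 = (36.0000 + 169.000)/2 = 102.500.
Integral + boundary = 762.833.
k=1: B_{2}/(2)! × [f^{(1)}(13) − f^{(1)}(6)] = 1/12 × (26.0000 − 12.0000) = 1.16667.

S_1 ≈ 764.000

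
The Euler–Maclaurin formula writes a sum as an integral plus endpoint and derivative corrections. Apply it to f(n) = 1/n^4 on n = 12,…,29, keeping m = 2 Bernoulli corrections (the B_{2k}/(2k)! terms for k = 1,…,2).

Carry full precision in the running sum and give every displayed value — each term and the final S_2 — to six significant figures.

S_2 ≈ 0.000205372

Integral: ∫_12^29 1/x^4 dx = 0.000179234.
½[f(12) + f(29)] = ½[4.82253e-05 + 1.41387e-06] = 2.48196e-05.
Integral + boundary = 0.000204053.
Correction k=1: B_{2}/2! · (f^{(1)}(29) − f^{(1)}(12)) = 1/12 · (-1.95016e-07 − (-1.60751e-05)) = 1.32334e-06.
Partial sum through k=1: 0.000205377.
Correction k=2: B_{4}/4! · (f^{(3)}(29) − f^{(3)}(12)) = −1/720 · (-6.95657e-09 − (-3.34898e-06)) = -4.64170e-09.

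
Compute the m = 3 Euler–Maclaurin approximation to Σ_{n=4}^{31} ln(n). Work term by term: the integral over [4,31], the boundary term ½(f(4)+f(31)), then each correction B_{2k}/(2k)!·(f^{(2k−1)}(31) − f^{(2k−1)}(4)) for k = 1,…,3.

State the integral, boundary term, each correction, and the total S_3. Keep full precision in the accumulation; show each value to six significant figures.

∫_4^31 ln(x) dx evaluates to 73.9084.
Boundary: ½(f(4) + f(31)) = ½(1.38629 + 3.43399) = 2.41014.
Integral + boundary = 76.3186.
k=1: B_{2}/(2)! × [f^{(1)}(31) − f^{(1)}(4)] = 1/12 × (0.0322581 − 0.250000) = -0.0181452.
Running total after k=1: 76.3004.
k=2: B_{4}/(4)! × [f^{(3)}(31) − f^{(3)}(4)] = −1/720 × (6.71344e-05 − 0.0312500) = 4.33095e-05.
Running total after k=2: 76.3005.
k=3: B_{6}/(6)! × [f^{(5)}(31) − f^{(5)}(4)] = 1/30240 × (8.38306e-07 − 0.0234375) = -7.75022e-07.

S_3 ≈ 76.3005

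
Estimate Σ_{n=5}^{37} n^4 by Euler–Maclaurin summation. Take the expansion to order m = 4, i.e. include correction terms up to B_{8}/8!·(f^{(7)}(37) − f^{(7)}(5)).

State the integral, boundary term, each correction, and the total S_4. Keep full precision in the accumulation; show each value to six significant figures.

Integral: ∫_5^37 x^4 dx = 1.38682e+07.
½[f(5) + f(37)] = ½[625.000 + 1.87416e+06] = 937393.
Running total after boundary: 1.48056e+07.
Correction k=1: B_{2}/2! · (f^{(1)}(37) − f^{(1)}(5)) = 1/12 · (202612 − 500.000) = 16842.7.
After k=1: 1.48224e+07.
Correction k=2: B_{4}/4! · (f^{(3)}(37) − f^{(3)}(5)) = −1/720 · (888.000 − 120.000) = -1.06667.
After k=2: 1.48224e+07.
Correction k=3: B_{6}/6! · (f^{(5)}(37) − f^{(5)}(5)) = 1/30240 · (0.00000 − 0.00000) = 0.00000.
After k=3: 1.48224e+07.
Correction k=4: B_{8}/8! · (f^{(7)}(37) − f^{(7)}(5)) = −1/1209600 · (0.00000 − 0.00000) = 0.00000.

S_4 ≈ 1.48224e+07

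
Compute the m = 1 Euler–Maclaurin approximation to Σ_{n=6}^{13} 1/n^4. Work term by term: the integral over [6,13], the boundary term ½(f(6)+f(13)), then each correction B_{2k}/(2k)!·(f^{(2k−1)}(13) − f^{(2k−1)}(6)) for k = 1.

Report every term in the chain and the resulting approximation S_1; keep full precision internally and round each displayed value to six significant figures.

The integral term ∫_6^13 1/x^4 dx = 0.00139149.
Boundary: ½(f(6) + f(13)) = ½(0.000771605 + 3.50128e-05) = 0.000403309.
Integral + boundary = 0.00179480.
Order-1 term: 1/12 · (-1.07732e-05 − (-0.000514403)) = 4.19692e-05.

S_1 ≈ 0.00183677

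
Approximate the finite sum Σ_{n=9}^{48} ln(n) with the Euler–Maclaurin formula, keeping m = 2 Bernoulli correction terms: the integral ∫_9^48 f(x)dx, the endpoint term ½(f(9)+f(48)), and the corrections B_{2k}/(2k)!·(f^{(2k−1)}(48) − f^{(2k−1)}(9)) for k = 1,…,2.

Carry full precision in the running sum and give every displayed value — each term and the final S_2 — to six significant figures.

Integral: ∫_9^48 ln(x) dx = 127.043.
½[f(9) + f(48)] = ½[2.19722 + 3.87120] = 3.03421.
Integral + boundary = 130.077.
Order-1 term: 1/12 · (0.0208333 − 0.111111) = -0.00752315.
Running total after k=1: 130.069.
Order-2 term: −1/720 · (1.80845e-05 − 0.00274348) = 3.78528e-06.

S_2 ≈ 130.069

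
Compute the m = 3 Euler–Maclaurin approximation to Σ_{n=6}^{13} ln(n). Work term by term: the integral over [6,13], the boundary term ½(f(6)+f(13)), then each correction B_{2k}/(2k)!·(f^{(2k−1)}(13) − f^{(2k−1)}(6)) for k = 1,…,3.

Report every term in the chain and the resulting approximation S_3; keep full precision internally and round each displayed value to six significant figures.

S_3 ≈ 17.7647

The integral term ∫_6^13 ln(x) dx = 15.5938.
Endpoint term: (f(6) + f(13))/2 = (1.79176 + 2.56495)/2 = 2.17835.
So far: 17.7721.
Order-1 term: 1/12 · (0.0769231 − 0.166667) = -0.00747863.
Running total after k=1: 17.7647.
Order-2 term: −1/720 · (0.000910332 − 0.00925926) = 1.15957e-05.
Running total after k=2: 17.7647.
Order-3 term: 1/30240 · (6.46390e-05 − 0.00308642) = -9.99266e-08.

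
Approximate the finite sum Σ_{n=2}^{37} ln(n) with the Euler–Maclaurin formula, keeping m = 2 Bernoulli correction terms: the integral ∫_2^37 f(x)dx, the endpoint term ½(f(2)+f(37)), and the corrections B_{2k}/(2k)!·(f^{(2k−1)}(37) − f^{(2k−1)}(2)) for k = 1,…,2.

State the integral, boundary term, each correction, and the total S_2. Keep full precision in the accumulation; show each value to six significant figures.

S_2 ≈ 99.3306

The integral term ∫_2^37 ln(x) dx = 97.2177.
½[f(2) + f(37)] = ½[0.693147 + 3.61092] = 2.15203.
So far: 99.3697.
k=1: B_{2}/(2)! × [f^{(1)}(37) − f^{(1)}(2)] = 1/12 × (0.0270270 − 0.500000) = -0.0394144.
After k=1: 99.3303.
k=2: B_{4}/(4)! × [f^{(3)}(37) − f^{(3)}(2)] = −1/720 × (3.94843e-05 − 0.250000) = 0.000347167.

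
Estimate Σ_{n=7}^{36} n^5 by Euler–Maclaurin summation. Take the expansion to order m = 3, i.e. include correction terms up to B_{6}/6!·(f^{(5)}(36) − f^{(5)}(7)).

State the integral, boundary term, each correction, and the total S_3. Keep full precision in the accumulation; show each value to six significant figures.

S_3 ≈ 3.93718e+08

Integral: ∫_7^36 x^5 dx = 3.62777e+08.
½[f(7) + f(36)] = ½[16807.0 + 6.04662e+07] = 3.02415e+07.
Running total after boundary: 3.93019e+08.
Correction k=1: B_{2}/2! · (f^{(1)}(36) − f^{(1)}(7)) = 1/12 · (8.39808e+06 − 12005.0) = 698840.
Running total after k=1: 3.93718e+08.
Correction k=2: B_{4}/4! · (f^{(3)}(36) − f^{(3)}(7)) = −1/720 · (77760.0 − 2940.00) = -103.917.
Running total after k=2: 3.93718e+08.
Correction k=3: B_{6}/6! · (f^{(5)}(36) − f^{(5)}(7)) = 1/30240 · (120.000 − 120.000) = 0.00000.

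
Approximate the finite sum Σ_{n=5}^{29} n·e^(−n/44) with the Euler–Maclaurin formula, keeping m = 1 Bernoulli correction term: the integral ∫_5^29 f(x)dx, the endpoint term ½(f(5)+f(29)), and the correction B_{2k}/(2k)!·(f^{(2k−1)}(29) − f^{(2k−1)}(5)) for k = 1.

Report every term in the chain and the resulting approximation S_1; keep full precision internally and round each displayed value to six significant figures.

S_1 ≈ 272.453

Integral: ∫_5^29 x·e^(−x/44) dx = 262.771.
Boundary: ½(f(5) + f(29)) = ½(4.46291 + 15.0023) = 9.73262.
Running total after boundary: 272.504.
Order-1 term: 1/12 · (0.176360 − 0.791153) = -0.0512328.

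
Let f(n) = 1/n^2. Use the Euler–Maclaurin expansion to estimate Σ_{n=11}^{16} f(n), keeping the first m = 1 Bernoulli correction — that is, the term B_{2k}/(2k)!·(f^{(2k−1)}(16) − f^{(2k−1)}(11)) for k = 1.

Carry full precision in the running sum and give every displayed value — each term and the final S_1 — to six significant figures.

S_1 ≈ 0.0345790

Integral: ∫_11^16 1/x^2 dx = 0.0284091.
½[f(11) + f(16)] = ½[0.00826446 + 0.00390625] = 0.00608536.
So far: 0.0344944.
k=1: B_{2}/(2)! × [f^{(1)}(16) − f^{(1)}(11)] = 1/12 × (-0.000488281 − (-0.00150263)) = 8.45290e-05.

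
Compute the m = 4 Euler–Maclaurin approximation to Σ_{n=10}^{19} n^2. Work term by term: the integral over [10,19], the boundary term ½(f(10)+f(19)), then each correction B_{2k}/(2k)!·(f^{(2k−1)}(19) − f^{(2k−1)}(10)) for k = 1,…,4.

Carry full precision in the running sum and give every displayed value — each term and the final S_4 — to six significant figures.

The integral term ∫_10^19 x^2 dx = 1953.00.
½[f(10) + f(19)] = ½[100.000 + 361.000] = 230.500.
So far: 2183.50.
k=1: B_{2}/(2)! × [f^{(1)}(19) − f^{(1)}(10)] = 1/12 × (38.0000 − 20.0000) = 1.50000.
After k=1: 2185.00.
k=2: B_{4}/(4)! × [f^{(3)}(19) − f^{(3)}(10)] = −1/720 × (0.00000 − 0.00000) = 0.00000.
After k=2: 2185.00.
k=3: B_{6}/(6)! × [f^{(5)}(19) − f^{(5)}(10)] = 1/30240 × (0.00000 − 0.00000) = 0.00000.
After k=3: 2185.00.
k=4: B_{8}/(8)! × [f^{(7)}(19) − f^{(7)}(10)] = −1/1209600 × (0.00000 − 0.00000) = 0.00000.

S_4 ≈ 2185.00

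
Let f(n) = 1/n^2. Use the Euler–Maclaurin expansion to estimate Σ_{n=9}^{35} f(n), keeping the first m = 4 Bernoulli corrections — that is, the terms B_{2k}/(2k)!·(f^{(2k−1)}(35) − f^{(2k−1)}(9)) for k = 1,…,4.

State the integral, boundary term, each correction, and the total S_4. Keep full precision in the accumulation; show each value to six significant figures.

S_4 ≈ 0.0893449

The integral term ∫_9^35 1/x^2 dx = 0.0825397.
Endpoint term: (f(9) + f(35))/2 = (0.0123457 + 0.000816327)/2 = 0.00658100.
So far: 0.0891207.
Correction k=1: B_{2}/2! · (f^{(1)}(35) − f^{(1)}(9)) = 1/12 · (-4.66472e-05 − (-0.00274348)) = 0.000224736.
After k=1: 0.0893454.
Correction k=2: B_{4}/4! · (f^{(3)}(35) − f^{(3)}(9)) = −1/720 · (-4.56952e-07 − (-0.000406442)) = -5.63868e-07.
After k=2: 0.0893449.
Correction k=3: B_{6}/6! · (f^{(5)}(35) − f^{(5)}(9)) = 1/30240 · (-1.11907e-08 − (-0.000150534)) = 4.97761e-09.
After k=3: 0.0893449.
Correction k=4: B_{8}/8! · (f^{(7)}(35) − f^{(7)}(9)) = −1/1209600 · (-5.11574e-10 − (-0.000104073)) = -8.60387e-11.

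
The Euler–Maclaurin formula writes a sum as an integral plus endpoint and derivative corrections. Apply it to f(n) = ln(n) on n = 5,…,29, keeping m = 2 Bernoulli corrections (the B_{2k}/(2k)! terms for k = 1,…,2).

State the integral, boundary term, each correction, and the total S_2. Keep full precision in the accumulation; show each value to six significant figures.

S_2 ≈ 68.0790

The integral term ∫_5^29 ln(x) dx = 65.6044.
Boundary: ½(f(5) + f(29)) = ½(1.60944 + 3.36730) = 2.48837.
So far: 68.0928.
Correction k=1: B_{2}/2! · (f^{(1)}(29) − f^{(1)}(5)) = 1/12 · (0.0344828 − 0.200000) = -0.0137931.
Partial sum through k=1: 68.0790.
Correction k=2: B_{4}/4! · (f^{(3)}(29) − f^{(3)}(5)) = −1/720 · (8.20042e-05 − 0.0160000) = 2.21083e-05.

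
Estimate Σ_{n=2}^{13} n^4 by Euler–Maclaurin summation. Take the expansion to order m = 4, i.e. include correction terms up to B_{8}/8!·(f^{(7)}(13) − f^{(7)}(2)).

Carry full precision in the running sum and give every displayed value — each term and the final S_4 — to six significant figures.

S_4 ≈ 89270.0

∫_2^13 x^4 dx evaluates to 74252.2.
½[f(2) + f(13)] = ½[16.0000 + 28561.0] = 14288.5.
Running total after boundary: 88540.7.
k=1: B_{2}/(2)! × [f^{(1)}(13) − f^{(1)}(2)] = 1/12 × (8788.00 − 32.0000) = 729.667.
After k=1: 89270.4.
k=2: B_{4}/(4)! × [f^{(3)}(13) − f^{(3)}(2)] = −1/720 × (312.000 − 48.0000) = -0.366667.
After k=2: 89270.0.
k=3: B_{6}/(6)! × [f^{(5)}(13) − f^{(5)}(2)] = 1/30240 × (0.00000 − 0.00000) = 0.00000.
After k=3: 89270.0.
k=4: B_{8}/(8)! × [f^{(7)}(13) − f^{(7)}(2)] = −1/1209600 × (0.00000 − 0.00000) = 0.00000.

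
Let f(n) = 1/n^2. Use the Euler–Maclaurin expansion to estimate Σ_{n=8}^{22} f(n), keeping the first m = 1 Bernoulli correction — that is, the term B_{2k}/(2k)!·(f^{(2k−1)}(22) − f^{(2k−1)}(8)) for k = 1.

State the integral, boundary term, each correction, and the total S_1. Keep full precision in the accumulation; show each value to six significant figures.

∫_8^22 1/x^2 dx evaluates to 0.0795455.
½[f(8) + f(22)] = ½[0.0156250 + 0.00206612] = 0.00884556.
So far: 0.0883910.
Order-1 term: 1/12 · (-0.000187829 − (-0.00390625)) = 0.000309868.

S_1 ≈ 0.0887009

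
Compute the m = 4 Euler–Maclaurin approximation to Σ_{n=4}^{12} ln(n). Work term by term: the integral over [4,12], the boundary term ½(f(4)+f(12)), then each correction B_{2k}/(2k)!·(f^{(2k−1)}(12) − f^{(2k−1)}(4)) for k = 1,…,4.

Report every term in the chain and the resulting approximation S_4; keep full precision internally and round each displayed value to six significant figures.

S_4 ≈ 18.1955

The integral term ∫_4^12 ln(x) dx = 16.2737.
Endpoint term: (f(4) + f(12))/2 = (1.38629 + 2.48491)/2 = 1.93560.
Running total after boundary: 18.2093.
Order-1 term: 1/12 · (0.0833333 − 0.250000) = -0.0138889.
Partial sum through k=1: 18.1954.
Order-2 term: −1/720 · (0.00115741 − 0.0312500) = 4.17953e-05.
Partial sum through k=2: 18.1955.
Order-3 term: 1/30240 · (9.64506e-05 − 0.0234375) = -7.71860e-07.
Partial sum through k=3: 18.1955.
Order-4 term: −1/1209600 · (2.00939e-05 − 0.0439453) = 3.63138e-08.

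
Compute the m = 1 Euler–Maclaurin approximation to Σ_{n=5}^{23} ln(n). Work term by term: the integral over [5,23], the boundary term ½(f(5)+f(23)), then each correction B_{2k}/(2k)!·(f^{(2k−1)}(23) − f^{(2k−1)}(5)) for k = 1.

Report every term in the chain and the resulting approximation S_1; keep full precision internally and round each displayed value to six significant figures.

S_1 ≈ 48.4286

∫_5^23 ln(x) dx evaluates to 46.0692.
Endpoint term: (f(5) + f(23))/2 = (1.60944 + 3.13549)/2 = 2.37247.
Integral + boundary = 48.4416.
k=1: B_{2}/(2)! × [f^{(1)}(23) − f^{(1)}(5)] = 1/12 × (0.0434783 − 0.200000) = -0.0130435.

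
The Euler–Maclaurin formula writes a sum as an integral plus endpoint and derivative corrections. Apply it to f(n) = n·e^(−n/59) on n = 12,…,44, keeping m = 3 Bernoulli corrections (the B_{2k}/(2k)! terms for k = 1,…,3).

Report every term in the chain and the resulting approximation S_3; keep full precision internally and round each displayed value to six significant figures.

S_3 ≈ 550.584

Integral: ∫_12^44 x·e^(−x/59) dx = 535.296.
Boundary: ½(f(12) + f(44)) = ½(9.79152 + 20.8724) = 15.3320.
Running total after boundary: 550.628.
k=1: B_{2}/(2)! × [f^{(1)}(44) − f^{(1)}(12)] = 1/12 × (0.120603 − 0.650002) = -0.0441166.
Running total after k=1: 550.584.
k=2: B_{4}/(4)! × [f^{(3)}(44) − f^{(3)}(12)] = −1/720 × (0.000307196 − 0.000655536) = 4.83807e-07.
Running total after k=2: 550.584.
k=3: B_{6}/(6)! × [f^{(5)}(44) − f^{(5)}(12)] = 1/30240 × (1.66546e-07 − 3.22995e-07) = -5.17358e-12.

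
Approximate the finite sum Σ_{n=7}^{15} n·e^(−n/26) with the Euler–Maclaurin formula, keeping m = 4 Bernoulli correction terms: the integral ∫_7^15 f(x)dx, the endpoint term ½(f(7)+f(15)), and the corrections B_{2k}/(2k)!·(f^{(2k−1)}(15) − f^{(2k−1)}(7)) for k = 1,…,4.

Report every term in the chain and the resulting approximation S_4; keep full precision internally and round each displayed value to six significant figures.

S_4 ≈ 63.6520

The integral term ∫_7^15 x·e^(−x/26) dx = 56.7927.
Boundary: ½(f(7) + f(15)) = ½(5.34777 + 8.42436) = 6.88606.
Integral + boundary = 63.6787.
k=1: B_{2}/(2)! × [f^{(1)}(15) − f^{(1)}(7)] = 1/12 × (0.237610 − 0.558284) = -0.0267228.
After k=1: 63.6520.
k=2: B_{4}/(4)! × [f^{(3)}(15) − f^{(3)}(7)] = −1/720 × (0.00201310 − 0.00308612) = 1.49030e-06.
After k=2: 63.6520.
k=3: B_{6}/(6)! × [f^{(5)}(15) − f^{(5)}(7)] = 1/30240 × (5.43596e-06 − 7.90884e-06) = -8.17751e-11.
After k=3: 63.6520.
k=4: B_{8}/(8)! × [f^{(7)}(15) − f^{(7)}(7)] = −1/1209600 × (1.16775e-08 − 1.66456e-08) = 4.10725e-15.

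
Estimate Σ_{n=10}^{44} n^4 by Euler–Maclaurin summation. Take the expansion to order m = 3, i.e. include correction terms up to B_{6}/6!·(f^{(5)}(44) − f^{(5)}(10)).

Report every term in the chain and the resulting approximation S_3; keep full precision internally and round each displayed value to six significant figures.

The integral term ∫_10^44 x^4 dx = 3.29632e+07.
Endpoint term: (f(10) + f(44))/2 = (10000.0 + 3.74810e+06)/2 = 1.87905e+06.
Running total after boundary: 3.48423e+07.
Order-1 term: 1/12 · (340736 − 4000.00) = 28061.3.
Running total after k=1: 3.48704e+07.
Order-2 term: −1/720 · (1056.00 − 240.000) = -1.13333.
Running total after k=2: 3.48704e+07.
Order-3 term: 1/30240 · (0.00000 − 0.00000) = 0.00000.

S_3 ≈ 3.48704e+07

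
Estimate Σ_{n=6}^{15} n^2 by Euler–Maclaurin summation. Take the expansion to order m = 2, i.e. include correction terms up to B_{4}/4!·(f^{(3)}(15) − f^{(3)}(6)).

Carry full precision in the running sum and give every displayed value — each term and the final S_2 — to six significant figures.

S_2 ≈ 1185.00

Integral: ∫_6^15 x^2 dx = 1053.00.
Boundary: ½(f(6) + f(15)) = ½(36.0000 + 225.000) = 130.500.
So far: 1183.50.
Order-1 term: 1/12 · (30.0000 − 12.0000) = 1.50000.
After k=1: 1185.00.
Order-2 term: −1/720 · (0.00000 − 0.00000) = 0.00000.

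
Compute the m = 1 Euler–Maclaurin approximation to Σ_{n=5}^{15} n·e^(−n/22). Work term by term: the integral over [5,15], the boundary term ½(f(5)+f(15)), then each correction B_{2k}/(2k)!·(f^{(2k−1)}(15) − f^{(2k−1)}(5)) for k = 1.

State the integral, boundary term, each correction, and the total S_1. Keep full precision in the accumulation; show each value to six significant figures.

∫_5^15 x·e^(−x/22) dx evaluates to 61.6047.
Boundary: ½(f(5) + f(15)) = ½(3.98352 + 7.58545) = 5.78448.
Integral + boundary = 67.3892.
k=1: B_{2}/(2)! × [f^{(1)}(15) − f^{(1)}(5)] = 1/12 × (0.160903 − 0.615634) = -0.0378943.

S_1 ≈ 67.3513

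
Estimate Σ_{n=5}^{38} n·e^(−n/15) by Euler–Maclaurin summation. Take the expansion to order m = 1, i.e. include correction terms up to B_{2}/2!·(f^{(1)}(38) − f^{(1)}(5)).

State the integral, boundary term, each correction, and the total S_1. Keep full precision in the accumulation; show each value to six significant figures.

Integral: ∫_5^38 x·e^(−x/15) dx = 151.841.
Endpoint term: (f(5) + f(38))/2 = (3.58266 + 3.01697)/2 = 3.29981.
So far: 155.141.
Correction k=1: B_{2}/2! · (f^{(1)}(38) − f^{(1)}(5)) = 1/12 · (-0.121737 − 0.477688) = -0.0499521.

S_1 ≈ 155.091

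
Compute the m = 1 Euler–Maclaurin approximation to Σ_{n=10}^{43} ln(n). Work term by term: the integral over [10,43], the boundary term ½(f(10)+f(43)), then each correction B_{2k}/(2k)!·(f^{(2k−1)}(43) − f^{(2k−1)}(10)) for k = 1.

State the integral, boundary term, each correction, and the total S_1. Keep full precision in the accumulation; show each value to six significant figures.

S_1 ≈ 108.731

The integral term ∫_10^43 ln(x) dx = 105.706.
½[f(10) + f(43)] = ½[2.30259 + 3.76120] = 3.03189.
So far: 108.738.
Correction k=1: B_{2}/2! · (f^{(1)}(43) − f^{(1)}(10)) = 1/12 · (0.0232558 − 0.100000) = -0.00639535.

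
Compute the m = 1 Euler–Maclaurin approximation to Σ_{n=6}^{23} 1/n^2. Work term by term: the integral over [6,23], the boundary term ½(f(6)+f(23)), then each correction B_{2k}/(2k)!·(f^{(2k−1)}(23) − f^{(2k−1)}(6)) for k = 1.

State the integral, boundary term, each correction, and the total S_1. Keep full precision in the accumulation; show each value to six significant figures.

S_1 ≈ 0.138780

Integral: ∫_6^23 1/x^2 dx = 0.123188.
Endpoint term: (f(6) + f(23))/2 = (0.0277778 + 0.00189036)/2 = 0.0148341.
Running total after boundary: 0.138022.
Order-1 term: 1/12 · (-0.000164379 − (-0.00925926)) = 0.000757907.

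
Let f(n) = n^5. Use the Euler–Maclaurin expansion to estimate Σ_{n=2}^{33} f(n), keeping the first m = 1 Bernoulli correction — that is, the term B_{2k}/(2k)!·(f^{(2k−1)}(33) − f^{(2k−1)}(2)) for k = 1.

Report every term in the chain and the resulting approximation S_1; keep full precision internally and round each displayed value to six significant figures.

Integral: ∫_2^33 x^5 dx = 2.15245e+08.
Boundary: ½(f(2) + f(33)) = ½(32.0000 + 3.91354e+07) = 1.95677e+07.
Running total after boundary: 2.34812e+08.
Correction k=1: B_{2}/2! · (f^{(1)}(33) − f^{(1)}(2)) = 1/12 · (5.92960e+06 − 80.0000) = 494127.

S_1 ≈ 2.35306e+08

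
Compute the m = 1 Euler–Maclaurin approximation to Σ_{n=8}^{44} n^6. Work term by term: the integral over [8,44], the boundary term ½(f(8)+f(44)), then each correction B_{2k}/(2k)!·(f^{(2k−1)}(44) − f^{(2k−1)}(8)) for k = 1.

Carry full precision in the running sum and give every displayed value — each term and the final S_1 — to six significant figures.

Integral: ∫_8^44 x^6 dx = 4.56108e+10.
½[f(8) + f(44)] = ½[262144 + 7.25631e+09] = 3.62829e+09.
Running total after boundary: 4.92391e+10.
Order-1 term: 1/12 · (9.89497e+08 − 196608) = 8.24417e+07.

S_1 ≈ 4.93215e+10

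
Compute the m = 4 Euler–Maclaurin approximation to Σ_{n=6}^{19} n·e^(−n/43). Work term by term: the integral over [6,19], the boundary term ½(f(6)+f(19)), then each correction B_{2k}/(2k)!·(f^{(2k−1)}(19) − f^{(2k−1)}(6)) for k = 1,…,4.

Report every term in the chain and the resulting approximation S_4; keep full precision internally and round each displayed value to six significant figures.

Integral: ∫_6^19 x·e^(−x/43) dx = 118.780.
Endpoint term: (f(6) + f(19))/2 = (5.21858 + 12.2139)/2 = 8.71626.
So far: 127.497.
Correction k=1: B_{2}/2! · (f^{(1)}(19) − f^{(1)}(6)) = 1/12 · (0.358794 − 0.748400) = -0.0324672.
After k=1: 127.464.
Correction k=2: B_{4}/4! · (f^{(3)}(19) − f^{(3)}(6)) = −1/720 · (0.000889385 − 0.00134555) = 6.33566e-07.
After k=2: 127.464.
Correction k=3: B_{6}/6! · (f^{(5)}(19) − f^{(5)}(6)) = 1/30240 · (8.57070e-07 − 1.23653e-06) = -1.25483e-11.
After k=3: 127.464.
Correction k=4: B_{8}/8! · (f^{(7)}(19) − f^{(7)}(6)) = −1/1209600 · (6.66918e-10 − 9.43938e-10) = 2.29018e-16.

S_4 ≈ 127.464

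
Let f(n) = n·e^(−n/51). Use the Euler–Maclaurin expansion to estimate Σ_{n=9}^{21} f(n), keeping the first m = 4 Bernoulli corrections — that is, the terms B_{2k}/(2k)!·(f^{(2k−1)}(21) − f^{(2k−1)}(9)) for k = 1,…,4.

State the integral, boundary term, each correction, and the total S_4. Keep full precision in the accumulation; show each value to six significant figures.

Integral: ∫_9^21 x·e^(−x/51) dx = 132.337.
Endpoint term: (f(9) + f(21))/2 = (7.54401 + 13.9121)/2 = 10.7280.
So far: 143.065.
k=1: B_{2}/(2)! × [f^{(1)}(21) − f^{(1)}(9)] = 1/12 × (0.389694 − 0.690302) = -0.0250506.
After k=1: 143.040.
k=2: B_{4}/(4)! × [f^{(3)}(21) − f^{(3)}(9)] = −1/720 × (0.000659229 − 0.000909938) = 3.48207e-07.
After k=2: 143.040.
k=3: B_{6}/(6)! × [f^{(5)}(21) − f^{(5)}(9)] = 1/30240 × (4.49301e-07 − 5.97646e-07) = -4.90557e-12.
After k=3: 143.040.
k=4: B_{8}/(8)! × [f^{(7)}(21) − f^{(7)}(9)] = −1/1209600 × (2.48040e-10 − 3.25048e-10) = 6.36646e-17.

S_4 ≈ 143.040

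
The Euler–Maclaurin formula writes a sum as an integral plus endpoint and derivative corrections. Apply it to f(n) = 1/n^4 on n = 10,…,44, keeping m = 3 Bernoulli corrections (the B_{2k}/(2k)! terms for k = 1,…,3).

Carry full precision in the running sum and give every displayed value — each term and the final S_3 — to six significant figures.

The integral term ∫_10^44 1/x^4 dx = 0.000329420.
½[f(10) + f(44)] = ½[0.000100000 + 2.66802e-07] = 5.01334e-05.
Integral + boundary = 0.000379554.
Correction k=1: B_{2}/2! · (f^{(1)}(44) − f^{(1)}(10)) = 1/12 · (-2.42547e-08 − (-4.00000e-05)) = 3.33131e-06.
After k=1: 0.000382885.
Correction k=2: B_{4}/4! · (f^{(3)}(44) − f^{(3)}(10)) = −1/720 · (-3.75848e-10 − (-1.20000e-05)) = -1.66661e-08.
After k=2: 0.000382868.
Correction k=3: B_{6}/6! · (f^{(5)}(44) − f^{(5)}(10)) = 1/30240 · (-1.08716e-11 − (-6.72000e-06)) = 2.22222e-10.

S_3 ≈ 0.000382869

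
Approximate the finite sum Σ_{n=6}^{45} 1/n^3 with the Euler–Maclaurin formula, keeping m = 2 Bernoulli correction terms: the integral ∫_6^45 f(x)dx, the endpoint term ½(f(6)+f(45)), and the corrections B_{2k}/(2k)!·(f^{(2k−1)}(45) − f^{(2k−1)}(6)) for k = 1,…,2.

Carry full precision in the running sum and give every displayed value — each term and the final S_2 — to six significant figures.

∫_6^45 1/x^3 dx evaluates to 0.0136420.
Boundary: ½(f(6) + f(45)) = ½(0.00462963 + 1.09739e-05) = 0.00232030.
So far: 0.0159623.
Order-1 term: 1/12 · (-7.31596e-07 − (-0.00231481)) = 0.000192840.
After k=1: 0.0161551.
Order-2 term: −1/720 · (-7.22564e-09 − (-0.00128601)) = -1.78611e-06.

S_2 ≈ 0.0161533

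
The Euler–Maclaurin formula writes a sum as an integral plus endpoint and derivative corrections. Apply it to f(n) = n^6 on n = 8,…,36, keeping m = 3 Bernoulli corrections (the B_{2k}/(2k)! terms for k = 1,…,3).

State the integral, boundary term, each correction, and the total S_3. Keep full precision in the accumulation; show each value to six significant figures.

The integral term ∫_8^36 x^6 dx = 1.11946e+10.
½[f(8) + f(36)] = ½[262144 + 2.17678e+09] = 1.08852e+09.
Integral + boundary = 1.22831e+10.
Order-1 term: 1/12 · (3.62797e+08 − 196608) = 3.02167e+07.
Partial sum through k=1: 1.23133e+10.
Order-2 term: −1/720 · (5.59872e+06 − 61440.0) = -7690.67.
Partial sum through k=2: 1.23133e+10.
Order-3 term: 1/30240 · (25920.0 − 5760.00) = 0.666667.

S_3 ≈ 1.23133e+10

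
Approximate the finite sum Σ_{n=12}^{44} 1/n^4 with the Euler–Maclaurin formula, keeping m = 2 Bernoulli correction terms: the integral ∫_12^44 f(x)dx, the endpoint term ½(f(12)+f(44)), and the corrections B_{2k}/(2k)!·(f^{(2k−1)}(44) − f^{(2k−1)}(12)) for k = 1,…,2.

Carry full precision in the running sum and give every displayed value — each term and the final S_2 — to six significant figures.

Integral: ∫_12^44 1/x^4 dx = 0.000188988.
½[f(12) + f(44)] = ½[4.82253e-05 + 2.66802e-07] = 2.42461e-05.
So far: 0.000213234.
Order-1 term: 1/12 · (-2.42547e-08 − (-1.60751e-05)) = 1.33757e-06.
Running total after k=1: 0.000214572.
Order-2 term: −1/720 · (-3.75848e-10 − (-3.34898e-06)) = -4.65084e-09.

S_2 ≈ 0.000214567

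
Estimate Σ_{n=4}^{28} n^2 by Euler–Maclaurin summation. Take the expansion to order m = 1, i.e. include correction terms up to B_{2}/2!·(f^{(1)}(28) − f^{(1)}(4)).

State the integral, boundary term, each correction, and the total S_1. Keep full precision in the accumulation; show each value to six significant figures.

The integral term ∫_4^28 x^2 dx = 7296.00.
Boundary: ½(f(4) + f(28)) = ½(16.0000 + 784.000) = 400.000.
Running total after boundary: 7696.00.
k=1: B_{2}/(2)! × [f^{(1)}(28) − f^{(1)}(4)] = 1/12 × (56.0000 − 8.00000) = 4.00000.

S_1 ≈ 7700.00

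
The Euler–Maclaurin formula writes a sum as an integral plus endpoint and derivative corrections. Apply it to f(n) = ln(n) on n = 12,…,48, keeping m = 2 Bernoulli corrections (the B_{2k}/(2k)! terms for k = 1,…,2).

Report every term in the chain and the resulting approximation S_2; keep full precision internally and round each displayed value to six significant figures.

Integral: ∫_12^48 ln(x) dx = 119.999.
Boundary: ½(f(12) + f(48)) = ½(2.48491 + 3.87120) = 3.17805.
So far: 123.177.
k=1: B_{2}/(2)! × [f^{(1)}(48) − f^{(1)}(12)] = 1/12 × (0.0208333 − 0.0833333) = -0.00520833.
Running total after k=1: 123.172.
k=2: B_{4}/(4)! × [f^{(3)}(48) − f^{(3)}(12)] = −1/720 × (1.80845e-05 − 0.00115741) = 1.58239e-06.

S_2 ≈ 123.172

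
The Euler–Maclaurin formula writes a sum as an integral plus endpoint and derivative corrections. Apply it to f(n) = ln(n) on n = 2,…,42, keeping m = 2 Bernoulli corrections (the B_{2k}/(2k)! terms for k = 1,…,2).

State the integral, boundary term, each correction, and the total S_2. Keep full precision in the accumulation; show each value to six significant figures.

Integral: ∫_2^42 ln(x) dx = 115.596.
½[f(2) + f(42)] = ½[0.693147 + 3.73767] = 2.21541.
Running total after boundary: 117.811.
k=1: B_{2}/(2)! × [f^{(1)}(42) − f^{(1)}(2)] = 1/12 × (0.0238095 − 0.500000) = -0.0396825.
Running total after k=1: 117.772.
k=2: B_{4}/(4)! × [f^{(3)}(42) − f^{(3)}(2)] = −1/720 × (2.69949e-05 − 0.250000) = 0.000347185.

S_2 ≈ 117.772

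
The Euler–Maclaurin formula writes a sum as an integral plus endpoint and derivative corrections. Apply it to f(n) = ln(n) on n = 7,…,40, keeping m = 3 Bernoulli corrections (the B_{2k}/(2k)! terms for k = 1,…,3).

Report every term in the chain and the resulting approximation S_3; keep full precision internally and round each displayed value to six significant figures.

S_3 ≈ 103.741

∫_7^40 ln(x) dx evaluates to 100.934.
Endpoint term: (f(7) + f(40))/2 = (1.94591 + 3.68888)/2 = 2.81739.
Integral + boundary = 103.751.
k=1: B_{2}/(2)! × [f^{(1)}(40) − f^{(1)}(7)] = 1/12 × (0.0250000 − 0.142857) = -0.00982143.
Running total after k=1: 103.741.
k=2: B_{4}/(4)! × [f^{(3)}(40) − f^{(3)}(7)] = −1/720 × (3.12500e-05 − 0.00583090) = 8.05507e-06.
Running total after k=2: 103.741.
k=3: B_{6}/(6)! × [f^{(5)}(40) − f^{(5)}(7)] = 1/30240 × (2.34375e-07 − 0.00142798) = -4.72137e-08.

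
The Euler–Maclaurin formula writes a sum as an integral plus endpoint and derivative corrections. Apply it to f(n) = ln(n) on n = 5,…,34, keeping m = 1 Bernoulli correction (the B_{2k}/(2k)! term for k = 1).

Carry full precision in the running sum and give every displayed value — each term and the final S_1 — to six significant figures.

S_1 ≈ 85.4028

Integral: ∫_5^34 ln(x) dx = 82.8491.
Boundary: ½(f(5) + f(34)) = ½(1.60944 + 3.52636) = 2.56790.
Integral + boundary = 85.4170.
Order-1 term: 1/12 · (0.0294118 − 0.200000) = -0.0142157.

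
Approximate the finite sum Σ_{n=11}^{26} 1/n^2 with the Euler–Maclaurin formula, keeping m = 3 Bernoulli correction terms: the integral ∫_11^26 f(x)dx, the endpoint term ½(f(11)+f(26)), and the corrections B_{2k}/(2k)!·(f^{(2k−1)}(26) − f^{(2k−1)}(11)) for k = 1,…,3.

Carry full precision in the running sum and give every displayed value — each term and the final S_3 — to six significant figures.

∫_11^26 1/x^2 dx evaluates to 0.0524476.
Boundary: ½(f(11) + f(26)) = ½(0.00826446 + 0.00147929) = 0.00487188.
Integral + boundary = 0.0573194.
k=1: B_{2}/(2)! × [f^{(1)}(26) − f^{(1)}(11)] = 1/12 × (-0.000113792 − (-0.00150263)) = 0.000115737.
Partial sum through k=1: 0.0574352.
k=2: B_{4}/(4)! × [f^{(3)}(26) − f^{(3)}(11)] = −1/720 × (-2.01997e-06 − (-0.000149021)) = -2.04168e-07.
Partial sum through k=2: 0.0574350.
k=3: B_{6}/(6)! × [f^{(5)}(26) − f^{(5)}(11)] = 1/30240 × (-8.96436e-08 − (-3.69474e-05)) = 1.21884e-09.

S_3 ≈ 0.0574350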